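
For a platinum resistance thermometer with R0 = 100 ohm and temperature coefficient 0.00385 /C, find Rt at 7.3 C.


The RTD equation: Rt = R0 * (1 + alpha * T).
Rt = 100 * (1 + 0.00385 * 7.3)
Rt = 100 * (1 + 0.028105)
Rt = 100 * 1.028105
Rt = 102.811 ohm

102.811 ohm


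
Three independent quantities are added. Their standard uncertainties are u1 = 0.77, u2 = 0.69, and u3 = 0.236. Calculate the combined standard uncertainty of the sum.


For a sum of independent quantities, uc = sqrt(u1^2 + u2^2 + u3^2).
uc = sqrt(0.77^2 + 0.69^2 + 0.236^2)
uc = sqrt(0.5929 + 0.4761 + 0.055696)
uc = 1.0605

1.0605


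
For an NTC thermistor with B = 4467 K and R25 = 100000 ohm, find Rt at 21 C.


NTC thermistor equation: Rt = R25 * exp(B * (1/T - 1/T25)).
T in Kelvin: 294.15 K, T25 = 298.15 K
1/T - 1/T25 = 1/294.15 - 1/298.15 = 4.561e-05
B * (1/T - 1/T25) = 4467 * 4.561e-05 = 0.2037
Rt = 100000 * exp(0.2037) = 122597.7 ohm

122597.7 ohm


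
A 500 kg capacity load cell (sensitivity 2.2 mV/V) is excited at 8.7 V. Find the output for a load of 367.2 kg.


Vout = rated_output * Vex * (load / capacity).
Vout = 2.2 * 8.7 * (367.2 / 500)
Vout = 2.2 * 8.7 * 0.7344
Vout = 14.056 mV

14.056 mV


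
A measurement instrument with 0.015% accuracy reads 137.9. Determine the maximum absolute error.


Absolute error = (accuracy% / 100) * reading.
Error = (0.015 / 100) * 137.9
Error = 0.00015 * 137.9
Error = 0.0207

0.0207


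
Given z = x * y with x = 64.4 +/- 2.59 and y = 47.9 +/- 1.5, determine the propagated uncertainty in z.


For a product z = x*y, the relative uncertainty is:
uz/z = sqrt((ux/x)^2 + (uy/y)^2)
Relative uncertainties: ux/x = 2.59/64.4 = 0.040217
uy/y = 1.5/47.9 = 0.031315
z = 64.4 * 47.9 = 3084.8
uz = 3084.8 * sqrt(0.040217^2 + 0.031315^2) = 157.235

157.235


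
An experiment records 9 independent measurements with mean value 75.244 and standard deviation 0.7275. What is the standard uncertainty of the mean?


The standard uncertainty for Type A evaluation is u = s / sqrt(n).
u = 0.7275 / sqrt(9)
u = 0.7275 / 3.0
u = 0.2425

0.2425


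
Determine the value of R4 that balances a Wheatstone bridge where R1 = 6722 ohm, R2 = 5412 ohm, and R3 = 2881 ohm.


At balance: R1*R4 = R2*R3, so R4 = R2*R3/R1.
R4 = 5412 * 2881 / 6722
R4 = 15591972 / 6722
R4 = 2319.54 ohm

2319.54 ohm


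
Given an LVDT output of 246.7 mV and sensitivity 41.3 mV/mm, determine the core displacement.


Displacement = Vout / sensitivity.
d = 246.7 / 41.3
d = 5.973 mm

5.973 mm


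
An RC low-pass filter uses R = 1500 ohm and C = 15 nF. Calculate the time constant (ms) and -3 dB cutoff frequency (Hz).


Time constant: tau = R * C.
tau = 1500 * 1.50e-08 = 2.25e-05 s
tau = 0.0225 ms
Cutoff frequency: fc = 1 / (2*pi*R*C).
fc = 1 / (2*pi*2.25e-05) = 7073.55 Hz

tau = 0.0225 ms, fc = 7073.55 Hz


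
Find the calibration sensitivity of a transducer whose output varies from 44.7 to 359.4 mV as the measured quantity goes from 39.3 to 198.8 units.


Sensitivity = (y2 - y1) / (x2 - x1).
S = (359.4 - 44.7) / (198.8 - 39.3)
S = 314.7 / 159.5
S = 1.973 mV/unit

1.973 mV/unit


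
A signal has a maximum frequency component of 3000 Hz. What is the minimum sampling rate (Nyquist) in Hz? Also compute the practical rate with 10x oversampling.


By Nyquist theorem, fs_min = 2 * fmax.
fs_min = 2 * 3000 = 6000 Hz
Practical rate = 10 * fs_min = 10 * 6000 = 60000 Hz

fs_min = 6000 Hz, fs_practical = 60000 Hz


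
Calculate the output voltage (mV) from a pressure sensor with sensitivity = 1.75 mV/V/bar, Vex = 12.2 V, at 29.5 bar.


Output = sensitivity * Vex * P.
Vout = 1.75 * 12.2 * 29.5
Vout = 21.35 * 29.5
Vout = 629.82 mV

629.82 mV


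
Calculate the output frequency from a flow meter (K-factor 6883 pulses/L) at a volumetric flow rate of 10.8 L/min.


Frequency = K * Q / 60 (converting L/min to L/s).
f = 6883 * 10.8 / 60
f = 74336.4 / 60
f = 1238.94 Hz

1238.94 Hz


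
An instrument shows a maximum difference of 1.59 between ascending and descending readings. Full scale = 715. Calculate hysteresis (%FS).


Hysteresis = (max difference / full scale) * 100%.
H = (1.59 / 715) * 100
H = 0.222 %FS

0.222 %FS


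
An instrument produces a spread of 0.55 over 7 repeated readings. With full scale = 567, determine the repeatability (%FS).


Repeatability = (spread / full scale) * 100%.
R = (0.55 / 567) * 100
R = 0.097 %FS

0.097 %FS


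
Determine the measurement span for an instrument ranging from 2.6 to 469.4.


Span = upper range - lower range.
Span = 469.4 - (2.6)
Span = 466.8

466.8


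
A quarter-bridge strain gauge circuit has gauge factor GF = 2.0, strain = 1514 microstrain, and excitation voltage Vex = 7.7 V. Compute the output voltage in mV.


Quarter bridge output: Vout = (GF * epsilon * Vex) / 4.
Vout = (2.0 * 1514e-6 * 7.7) / 4
Vout = 0.0233156 / 4 V
Vout = 0.0058289 V = 5.8289 mV

5.8289 mV


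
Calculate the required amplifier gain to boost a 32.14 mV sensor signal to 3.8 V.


Gain = Vout / Vin (converting to same units).
G = 3.8 V / 32.14 mV
G = 3800.0 mV / 32.14 mV
G = 118.23

118.23


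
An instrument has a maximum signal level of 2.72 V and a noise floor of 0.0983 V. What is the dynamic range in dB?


Dynamic range = 20 * log10(Vmax / Vnoise).
DR = 20 * log10(2.72 / 0.0983)
DR = 20 * log10(27.67)
DR = 28.84 dB

28.84 dB


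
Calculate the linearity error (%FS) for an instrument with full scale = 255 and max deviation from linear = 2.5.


Linearity error = (max deviation / full scale) * 100%.
Linearity = (2.5 / 255) * 100
Linearity = 0.98 %FS

0.98 %FS


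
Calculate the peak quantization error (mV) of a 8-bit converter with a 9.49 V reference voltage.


The maximum quantization error is +/- LSB/2.
LSB = Vref / 2^n = 9.49 / 256 = 0.03707031 V
Max error = LSB / 2 = 0.03707031 / 2 = 0.01853516 V
Max error = 18.5352 mV

18.5352 mV


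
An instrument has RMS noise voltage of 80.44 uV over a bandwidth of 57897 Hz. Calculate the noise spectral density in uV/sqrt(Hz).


Noise spectral density = Vrms / sqrt(BW).
NSD = 80.44 / sqrt(57897)
NSD = 80.44 / 240.618
NSD = 0.3343 uV/sqrt(Hz)

0.3343 uV/sqrt(Hz)


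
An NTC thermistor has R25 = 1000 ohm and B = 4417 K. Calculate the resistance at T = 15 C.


NTC thermistor equation: Rt = R25 * exp(B * (1/T - 1/T25)).
T in Kelvin: 288.15 K, T25 = 298.15 K
1/T - 1/T25 = 1/288.15 - 1/298.15 = 0.0001164
B * (1/T - 1/T25) = 4417 * 0.0001164 = 0.5141
Rt = 1000 * exp(0.5141) = 1672.2 ohm

1672.2 ohm


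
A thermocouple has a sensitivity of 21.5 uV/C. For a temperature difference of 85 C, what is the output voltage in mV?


The thermocouple output V = sensitivity * dT.
V = 21.5 uV/C * 85 C
V = 1827.5 uV
V = 1.827 mV

1.827 mV


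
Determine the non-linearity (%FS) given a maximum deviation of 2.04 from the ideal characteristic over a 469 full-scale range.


Linearity error = (max deviation / full scale) * 100%.
Linearity = (2.04 / 469) * 100
Linearity = 0.435 %FS

0.435 %FS


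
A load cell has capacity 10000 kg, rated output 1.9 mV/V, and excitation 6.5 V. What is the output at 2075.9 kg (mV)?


Vout = rated_output * Vex * (load / capacity).
Vout = 1.9 * 6.5 * (2075.9 / 10000)
Vout = 1.9 * 6.5 * 0.20759
Vout = 2.564 mV

2.564 mV


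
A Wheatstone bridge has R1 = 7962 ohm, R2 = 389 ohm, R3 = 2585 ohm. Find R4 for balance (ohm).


At balance: R1*R4 = R2*R3, so R4 = R2*R3/R1.
R4 = 389 * 2585 / 7962
R4 = 1005565 / 7962
R4 = 126.3 ohm

126.3 ohm


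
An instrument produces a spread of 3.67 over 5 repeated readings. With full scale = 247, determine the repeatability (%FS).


Repeatability = (spread / full scale) * 100%.
R = (3.67 / 247) * 100
R = 1.486 %FS

1.486 %FS


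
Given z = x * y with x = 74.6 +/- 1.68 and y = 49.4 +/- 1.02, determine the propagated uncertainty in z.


For a product z = x*y, the relative uncertainty is:
uz/z = sqrt((ux/x)^2 + (uy/y)^2)
Relative uncertainties: ux/x = 1.68/74.6 = 0.02252
uy/y = 1.02/49.4 = 0.020648
z = 74.6 * 49.4 = 3685.2
uz = 3685.2 * sqrt(0.02252^2 + 0.020648^2) = 112.595

112.595


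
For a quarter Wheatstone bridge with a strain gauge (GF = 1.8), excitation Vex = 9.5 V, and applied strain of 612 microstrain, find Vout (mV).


Quarter bridge output: Vout = (GF * epsilon * Vex) / 4.
Vout = (1.8 * 612e-6 * 9.5) / 4
Vout = 0.0104652 / 4 V
Vout = 0.0026163 V = 2.6163 mV

2.6163 mV


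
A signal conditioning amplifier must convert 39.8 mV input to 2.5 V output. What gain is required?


Gain = Vout / Vin (converting to same units).
G = 2.5 V / 39.8 mV
G = 2500.0 mV / 39.8 mV
G = 62.81

62.81


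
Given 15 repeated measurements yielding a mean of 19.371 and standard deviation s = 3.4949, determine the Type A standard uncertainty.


The standard uncertainty for Type A evaluation is u = s / sqrt(n).
u = 3.4949 / sqrt(15)
u = 3.4949 / 3.873
u = 0.9024

0.9024


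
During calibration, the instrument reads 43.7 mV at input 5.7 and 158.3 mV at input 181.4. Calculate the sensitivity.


Sensitivity = (y2 - y1) / (x2 - x1).
S = (158.3 - 43.7) / (181.4 - 5.7)
S = 114.6 / 175.7
S = 0.6522 mV/unit

0.6522 mV/unit


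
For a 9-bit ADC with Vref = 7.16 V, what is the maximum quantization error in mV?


The maximum quantization error is +/- LSB/2.
LSB = Vref / 2^n = 7.16 / 512 = 0.01398438 V
Max error = LSB / 2 = 0.01398438 / 2 = 0.00699219 V
Max error = 6.9922 mV

6.9922 mV


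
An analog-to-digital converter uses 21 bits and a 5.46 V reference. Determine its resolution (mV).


The resolution (LSB) of an ADC is Vref / 2^n.
LSB = 5.46 / 2^21
LSB = 5.46 / 2097152
LSB = 2.6e-06 V = 0.00260353 mV

0.00260353 mV


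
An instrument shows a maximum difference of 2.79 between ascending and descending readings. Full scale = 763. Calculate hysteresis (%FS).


Hysteresis = (max difference / full scale) * 100%.
H = (2.79 / 763) * 100
H = 0.366 %FS

0.366 %FS


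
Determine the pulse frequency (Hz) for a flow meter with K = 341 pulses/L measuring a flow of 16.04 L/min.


Frequency = K * Q / 60 (converting L/min to L/s).
f = 341 * 16.04 / 60
f = 5469.64 / 60
f = 91.16 Hz

91.16 Hz


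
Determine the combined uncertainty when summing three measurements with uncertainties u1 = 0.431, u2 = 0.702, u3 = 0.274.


For a sum of independent quantities, uc = sqrt(u1^2 + u2^2 + u3^2).
uc = sqrt(0.431^2 + 0.702^2 + 0.274^2)
uc = sqrt(0.185761 + 0.492804 + 0.075076)
uc = 0.8681

0.8681


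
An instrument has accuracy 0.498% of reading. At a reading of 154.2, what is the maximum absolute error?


Absolute error = (accuracy% / 100) * reading.
Error = (0.498 / 100) * 154.2
Error = 0.00498 * 154.2
Error = 0.7679

0.7679


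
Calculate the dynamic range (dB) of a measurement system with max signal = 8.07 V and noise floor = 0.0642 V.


Dynamic range = 20 * log10(Vmax / Vnoise).
DR = 20 * log10(8.07 / 0.0642)
DR = 20 * log10(125.7)
DR = 41.99 dB

41.99 dB


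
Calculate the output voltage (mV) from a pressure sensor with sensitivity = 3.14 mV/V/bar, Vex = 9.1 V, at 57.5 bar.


Output = sensitivity * Vex * P.
Vout = 3.14 * 9.1 * 57.5
Vout = 28.574 * 57.5
Vout = 1643.01 mV

1643.01 mV


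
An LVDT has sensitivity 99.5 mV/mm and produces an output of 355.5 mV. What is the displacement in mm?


Displacement = Vout / sensitivity.
d = 355.5 / 99.5
d = 3.573 mm

3.573 mm


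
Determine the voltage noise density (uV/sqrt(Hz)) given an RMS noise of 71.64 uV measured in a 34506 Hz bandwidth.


Noise spectral density = Vrms / sqrt(BW).
NSD = 71.64 / sqrt(34506)
NSD = 71.64 / 185.7579
NSD = 0.3857 uV/sqrt(Hz)

0.3857 uV/sqrt(Hz)


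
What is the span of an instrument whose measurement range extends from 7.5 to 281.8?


Span = upper range - lower range.
Span = 281.8 - (7.5)
Span = 274.3

274.3


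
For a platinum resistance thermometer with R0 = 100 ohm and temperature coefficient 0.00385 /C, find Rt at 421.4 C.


The RTD equation: Rt = R0 * (1 + alpha * T).
Rt = 100 * (1 + 0.00385 * 421.4)
Rt = 100 * (1 + 1.62239)
Rt = 100 * 2.62239
Rt = 262.239 ohm

262.239 ohm


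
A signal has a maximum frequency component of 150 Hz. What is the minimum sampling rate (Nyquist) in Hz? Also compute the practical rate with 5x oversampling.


By Nyquist theorem, fs_min = 2 * fmax.
fs_min = 2 * 150 = 300 Hz
Practical rate = 5 * fs_min = 5 * 300 = 1500 Hz

fs_min = 300 Hz, fs_practical = 1500 Hz


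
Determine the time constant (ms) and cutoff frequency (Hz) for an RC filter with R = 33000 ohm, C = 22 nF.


Time constant: tau = R * C.
tau = 33000 * 2.20e-08 = 0.000726 s
tau = 0.726 ms
Cutoff frequency: fc = 1 / (2*pi*R*C).
fc = 1 / (2*pi*0.000726) = 219.22 Hz

tau = 0.726 ms, fc = 219.22 Hz


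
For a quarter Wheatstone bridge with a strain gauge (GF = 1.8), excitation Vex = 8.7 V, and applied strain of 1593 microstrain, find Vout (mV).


Quarter bridge output: Vout = (GF * epsilon * Vex) / 4.
Vout = (1.8 * 1593e-6 * 8.7) / 4
Vout = 0.02494638 / 4 V
Vout = 0.00623659 V = 6.2366 mV

6.2366 mV


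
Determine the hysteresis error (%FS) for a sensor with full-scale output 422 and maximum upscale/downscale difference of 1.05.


Hysteresis = (max difference / full scale) * 100%.
H = (1.05 / 422) * 100
H = 0.249 %FS

0.249 %FS


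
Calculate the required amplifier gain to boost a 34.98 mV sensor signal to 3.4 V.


Gain = Vout / Vin (converting to same units).
G = 3.4 V / 34.98 mV
G = 3400.0 mV / 34.98 mV
G = 97.2

97.2


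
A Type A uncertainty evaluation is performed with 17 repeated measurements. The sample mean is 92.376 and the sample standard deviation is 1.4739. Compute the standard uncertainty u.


The standard uncertainty for Type A evaluation is u = s / sqrt(n).
u = 1.4739 / sqrt(17)
u = 1.4739 / 4.1231
u = 0.3575

0.3575


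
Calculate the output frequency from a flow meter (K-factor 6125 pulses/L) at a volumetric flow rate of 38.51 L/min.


Frequency = K * Q / 60 (converting L/min to L/s).
f = 6125 * 38.51 / 60
f = 235873.75 / 60
f = 3931.23 Hz

3931.23 Hz


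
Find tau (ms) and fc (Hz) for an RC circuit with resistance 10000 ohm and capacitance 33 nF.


Time constant: tau = R * C.
tau = 10000 * 3.30e-08 = 0.00033 s
tau = 0.33 ms
Cutoff frequency: fc = 1 / (2*pi*R*C).
fc = 1 / (2*pi*0.00033) = 482.29 Hz

tau = 0.33 ms, fc = 482.29 Hz


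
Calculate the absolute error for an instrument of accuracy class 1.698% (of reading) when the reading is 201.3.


Absolute error = (accuracy% / 100) * reading.
Error = (1.698 / 100) * 201.3
Error = 0.01698 * 201.3
Error = 3.4181

3.4181


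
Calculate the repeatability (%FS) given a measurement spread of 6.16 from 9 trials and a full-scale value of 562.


Repeatability = (spread / full scale) * 100%.
R = (6.16 / 562) * 100
R = 1.096 %FS

1.096 %FS


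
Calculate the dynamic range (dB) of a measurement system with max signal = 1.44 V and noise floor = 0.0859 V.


Dynamic range = 20 * log10(Vmax / Vnoise).
DR = 20 * log10(1.44 / 0.0859)
DR = 20 * log10(16.76)
DR = 24.49 dB

24.49 dB


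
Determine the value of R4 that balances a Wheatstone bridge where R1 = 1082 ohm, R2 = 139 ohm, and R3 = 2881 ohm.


At balance: R1*R4 = R2*R3, so R4 = R2*R3/R1.
R4 = 139 * 2881 / 1082
R4 = 400459 / 1082
R4 = 370.11 ohm

370.11 ohm


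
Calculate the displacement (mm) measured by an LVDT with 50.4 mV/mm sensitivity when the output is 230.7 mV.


Displacement = Vout / sensitivity.
d = 230.7 / 50.4
d = 4.577 mm

4.577 mm


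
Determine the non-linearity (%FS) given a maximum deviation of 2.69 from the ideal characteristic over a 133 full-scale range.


Linearity error = (max deviation / full scale) * 100%.
Linearity = (2.69 / 133) * 100
Linearity = 2.023 %FS

2.023 %FS


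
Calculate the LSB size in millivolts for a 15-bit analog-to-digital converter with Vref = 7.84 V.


The resolution (LSB) of an ADC is Vref / 2^n.
LSB = 7.84 / 2^15
LSB = 7.84 / 32768
LSB = 0.00023926 V = 0.23925781 mV

0.23925781 mV


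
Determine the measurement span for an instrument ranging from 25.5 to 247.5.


Span = upper range - lower range.
Span = 247.5 - (25.5)
Span = 222.0

222.0


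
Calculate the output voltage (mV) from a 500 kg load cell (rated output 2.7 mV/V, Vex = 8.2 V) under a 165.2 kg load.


Vout = rated_output * Vex * (load / capacity).
Vout = 2.7 * 8.2 * (165.2 / 500)
Vout = 2.7 * 8.2 * 0.3304
Vout = 7.315 mV

7.315 mV


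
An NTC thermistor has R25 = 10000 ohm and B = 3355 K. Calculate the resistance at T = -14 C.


NTC thermistor equation: Rt = R25 * exp(B * (1/T - 1/T25)).
T in Kelvin: 259.15 K, T25 = 298.15 K
1/T - 1/T25 = 1/259.15 - 1/298.15 = 0.00050475
B * (1/T - 1/T25) = 3355 * 0.00050475 = 1.6934
Rt = 10000 * exp(1.6934) = 54381.8 ohm

54381.8 ohm


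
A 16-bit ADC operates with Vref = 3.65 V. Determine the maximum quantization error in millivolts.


The maximum quantization error is +/- LSB/2.
LSB = Vref / 2^n = 3.65 / 65536 = 5.569e-05 V
Max error = LSB / 2 = 5.569e-05 / 2 = 2.785e-05 V
Max error = 0.0278 mV

0.0278 mV


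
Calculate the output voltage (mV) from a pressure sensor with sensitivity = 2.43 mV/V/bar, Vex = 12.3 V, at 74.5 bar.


Output = sensitivity * Vex * P.
Vout = 2.43 * 12.3 * 74.5
Vout = 29.889 * 74.5
Vout = 2226.73 mV

2226.73 mV


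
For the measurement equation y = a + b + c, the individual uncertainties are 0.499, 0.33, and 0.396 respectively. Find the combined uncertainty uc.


For a sum of independent quantities, uc = sqrt(u1^2 + u2^2 + u3^2).
uc = sqrt(0.499^2 + 0.33^2 + 0.396^2)
uc = sqrt(0.249001 + 0.1089 + 0.156816)
uc = 0.7174

0.7174


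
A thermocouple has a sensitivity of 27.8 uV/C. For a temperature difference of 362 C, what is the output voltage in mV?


The thermocouple output V = sensitivity * dT.
V = 27.8 uV/C * 362 C
V = 10063.6 uV
V = 10.064 mV

10.064 mV


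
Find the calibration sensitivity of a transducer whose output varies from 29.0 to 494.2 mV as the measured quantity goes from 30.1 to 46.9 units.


Sensitivity = (y2 - y1) / (x2 - x1).
S = (494.2 - 29.0) / (46.9 - 30.1)
S = 465.2 / 16.8
S = 27.6905 mV/unit

27.6905 mV/unit


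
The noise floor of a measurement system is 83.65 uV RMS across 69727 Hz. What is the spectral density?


Noise spectral density = Vrms / sqrt(BW).
NSD = 83.65 / sqrt(69727)
NSD = 83.65 / 264.0587
NSD = 0.3168 uV/sqrt(Hz)

0.3168 uV/sqrt(Hz)


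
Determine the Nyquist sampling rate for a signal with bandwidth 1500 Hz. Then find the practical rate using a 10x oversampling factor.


By Nyquist theorem, fs_min = 2 * fmax.
fs_min = 2 * 1500 = 3000 Hz
Practical rate = 10 * fs_min = 10 * 3000 = 30000 Hz

fs_min = 3000 Hz, fs_practical = 30000 Hz


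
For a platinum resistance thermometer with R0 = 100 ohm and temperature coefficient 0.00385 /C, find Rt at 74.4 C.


The RTD equation: Rt = R0 * (1 + alpha * T).
Rt = 100 * (1 + 0.00385 * 74.4)
Rt = 100 * (1 + 0.28644)
Rt = 100 * 1.28644
Rt = 128.644 ohm

128.644 ohm


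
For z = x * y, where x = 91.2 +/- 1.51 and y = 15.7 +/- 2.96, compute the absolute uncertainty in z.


For a product z = x*y, the relative uncertainty is:
uz/z = sqrt((ux/x)^2 + (uy/y)^2)
Relative uncertainties: ux/x = 1.51/91.2 = 0.016557
uy/y = 2.96/15.7 = 0.188535
z = 91.2 * 15.7 = 1431.8
uz = 1431.8 * sqrt(0.016557^2 + 0.188535^2) = 270.991

270.991


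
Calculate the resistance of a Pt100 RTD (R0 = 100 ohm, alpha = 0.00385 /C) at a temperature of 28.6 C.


The RTD equation: Rt = R0 * (1 + alpha * T).
Rt = 100 * (1 + 0.00385 * 28.6)
Rt = 100 * (1 + 0.11011)
Rt = 100 * 1.11011
Rt = 111.011 ohm

111.011 ohm


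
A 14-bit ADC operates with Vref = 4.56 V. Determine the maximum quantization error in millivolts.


The maximum quantization error is +/- LSB/2.
LSB = Vref / 2^n = 4.56 / 16384 = 0.00027832 V
Max error = LSB / 2 = 0.00027832 / 2 = 0.00013916 V
Max error = 0.1392 mV

0.1392 mV


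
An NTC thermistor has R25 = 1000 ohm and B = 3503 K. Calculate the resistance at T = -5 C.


NTC thermistor equation: Rt = R25 * exp(B * (1/T - 1/T25)).
T in Kelvin: 268.15 K, T25 = 298.15 K
1/T - 1/T25 = 1/268.15 - 1/298.15 = 0.00037524
B * (1/T - 1/T25) = 3503 * 0.00037524 = 1.3145
Rt = 1000 * exp(1.3145) = 3722.8 ohm

3722.8 ohm


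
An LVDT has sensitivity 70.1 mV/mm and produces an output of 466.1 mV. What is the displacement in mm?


Displacement = Vout / sensitivity.
d = 466.1 / 70.1
d = 6.649 mm

6.649 mm


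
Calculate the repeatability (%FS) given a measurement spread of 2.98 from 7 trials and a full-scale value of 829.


Repeatability = (spread / full scale) * 100%.
R = (2.98 / 829) * 100
R = 0.359 %FS

0.359 %FS


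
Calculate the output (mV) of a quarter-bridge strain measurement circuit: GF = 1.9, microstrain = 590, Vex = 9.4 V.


Quarter bridge output: Vout = (GF * epsilon * Vex) / 4.
Vout = (1.9 * 590e-6 * 9.4) / 4
Vout = 0.0105374 / 4 V
Vout = 0.00263435 V = 2.6343 mV

2.6343 mV


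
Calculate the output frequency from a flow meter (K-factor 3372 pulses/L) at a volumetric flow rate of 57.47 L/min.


Frequency = K * Q / 60 (converting L/min to L/s).
f = 3372 * 57.47 / 60
f = 193788.84 / 60
f = 3229.81 Hz

3229.81 Hz


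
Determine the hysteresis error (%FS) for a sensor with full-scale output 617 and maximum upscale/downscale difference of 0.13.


Hysteresis = (max difference / full scale) * 100%.
H = (0.13 / 617) * 100
H = 0.021 %FS

0.021 %FS


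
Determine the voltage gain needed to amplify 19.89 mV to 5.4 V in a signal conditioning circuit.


Gain = Vout / Vin (converting to same units).
G = 5.4 V / 19.89 mV
G = 5400.0 mV / 19.89 mV
G = 271.49

271.49


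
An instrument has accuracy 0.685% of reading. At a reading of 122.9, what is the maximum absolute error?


Absolute error = (accuracy% / 100) * reading.
Error = (0.685 / 100) * 122.9
Error = 0.00685 * 122.9
Error = 0.8419

0.8419


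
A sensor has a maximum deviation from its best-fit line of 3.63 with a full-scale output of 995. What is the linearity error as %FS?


Linearity error = (max deviation / full scale) * 100%.
Linearity = (3.63 / 995) * 100
Linearity = 0.365 %FS

0.365 %FS


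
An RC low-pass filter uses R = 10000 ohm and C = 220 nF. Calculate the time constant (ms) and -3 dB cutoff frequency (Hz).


Time constant: tau = R * C.
tau = 10000 * 2.20e-07 = 0.0022 s
tau = 2.2 ms
Cutoff frequency: fc = 1 / (2*pi*R*C).
fc = 1 / (2*pi*0.0022) = 72.34 Hz

tau = 2.2 ms, fc = 72.34 Hz


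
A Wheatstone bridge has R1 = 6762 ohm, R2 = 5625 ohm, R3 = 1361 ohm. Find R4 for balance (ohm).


At balance: R1*R4 = R2*R3, so R4 = R2*R3/R1.
R4 = 5625 * 1361 / 6762
R4 = 7655625 / 6762
R4 = 1132.15 ohm

1132.15 ohm


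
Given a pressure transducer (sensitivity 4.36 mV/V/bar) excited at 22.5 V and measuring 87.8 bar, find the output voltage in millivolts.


Output = sensitivity * Vex * P.
Vout = 4.36 * 22.5 * 87.8
Vout = 98.1 * 87.8
Vout = 8613.18 mV

8613.18 mV


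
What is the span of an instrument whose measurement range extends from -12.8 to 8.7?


Span = upper range - lower range.
Span = 8.7 - (-12.8)
Span = 21.5

21.5


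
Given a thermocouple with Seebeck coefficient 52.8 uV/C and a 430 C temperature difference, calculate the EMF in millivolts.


The thermocouple output V = sensitivity * dT.
V = 52.8 uV/C * 430 C
V = 22704.0 uV
V = 22.704 mV

22.704 mV


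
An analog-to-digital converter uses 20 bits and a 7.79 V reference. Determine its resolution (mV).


The resolution (LSB) of an ADC is Vref / 2^n.
LSB = 7.79 / 2^20
LSB = 7.79 / 1048576
LSB = 7.43e-06 V = 0.00742912 mV

0.00742912 mV


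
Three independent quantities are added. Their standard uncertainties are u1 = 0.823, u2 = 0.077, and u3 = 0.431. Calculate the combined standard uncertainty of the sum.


For a sum of independent quantities, uc = sqrt(u1^2 + u2^2 + u3^2).
uc = sqrt(0.823^2 + 0.077^2 + 0.431^2)
uc = sqrt(0.677329 + 0.005929 + 0.185761)
uc = 0.9322

0.9322


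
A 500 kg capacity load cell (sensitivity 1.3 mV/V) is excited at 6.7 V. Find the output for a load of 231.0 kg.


Vout = rated_output * Vex * (load / capacity).
Vout = 1.3 * 6.7 * (231.0 / 500)
Vout = 1.3 * 6.7 * 0.462
Vout = 4.024 mV

4.024 mV


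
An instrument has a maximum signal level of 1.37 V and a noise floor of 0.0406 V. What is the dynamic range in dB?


Dynamic range = 20 * log10(Vmax / Vnoise).
DR = 20 * log10(1.37 / 0.0406)
DR = 20 * log10(33.74)
DR = 30.56 dB

30.56 dB


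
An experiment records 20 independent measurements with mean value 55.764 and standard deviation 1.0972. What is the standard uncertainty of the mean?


The standard uncertainty for Type A evaluation is u = s / sqrt(n).
u = 1.0972 / sqrt(20)
u = 1.0972 / 4.4721
u = 0.2453

0.2453


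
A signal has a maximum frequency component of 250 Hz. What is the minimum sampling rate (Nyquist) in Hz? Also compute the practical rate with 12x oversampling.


By Nyquist theorem, fs_min = 2 * fmax.
fs_min = 2 * 250 = 500 Hz
Practical rate = 12 * fs_min = 12 * 500 = 6000 Hz

fs_min = 500 Hz, fs_practical = 6000 Hz


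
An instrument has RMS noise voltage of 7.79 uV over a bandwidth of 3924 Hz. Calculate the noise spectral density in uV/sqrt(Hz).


Noise spectral density = Vrms / sqrt(BW).
NSD = 7.79 / sqrt(3924)
NSD = 7.79 / 62.6418
NSD = 0.1244 uV/sqrt(Hz)

0.1244 uV/sqrt(Hz)


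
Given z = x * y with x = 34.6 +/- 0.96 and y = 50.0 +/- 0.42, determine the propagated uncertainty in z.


For a product z = x*y, the relative uncertainty is:
uz/z = sqrt((ux/x)^2 + (uy/y)^2)
Relative uncertainties: ux/x = 0.96/34.6 = 0.027746
uy/y = 0.42/50.0 = 0.0084
z = 34.6 * 50.0 = 1730.0
uz = 1730.0 * sqrt(0.027746^2 + 0.0084^2) = 50.152

50.152


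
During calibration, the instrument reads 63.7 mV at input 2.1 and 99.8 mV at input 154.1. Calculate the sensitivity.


Sensitivity = (y2 - y1) / (x2 - x1).
S = (99.8 - 63.7) / (154.1 - 2.1)
S = 36.1 / 152.0
S = 0.2375 mV/unit

0.2375 mV/unit


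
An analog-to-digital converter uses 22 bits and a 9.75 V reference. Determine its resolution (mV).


The resolution (LSB) of an ADC is Vref / 2^n.
LSB = 9.75 / 2^22
LSB = 9.75 / 4194304
LSB = 2.32e-06 V = 0.00232458 mV

0.00232458 mV


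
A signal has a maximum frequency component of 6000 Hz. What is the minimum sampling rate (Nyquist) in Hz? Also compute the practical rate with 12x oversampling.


By Nyquist theorem, fs_min = 2 * fmax.
fs_min = 2 * 6000 = 12000 Hz
Practical rate = 12 * fs_min = 12 * 12000 = 144000 Hz

fs_min = 12000 Hz, fs_practical = 144000 Hz


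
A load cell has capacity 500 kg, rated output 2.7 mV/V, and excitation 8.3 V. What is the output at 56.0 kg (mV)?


Vout = rated_output * Vex * (load / capacity).
Vout = 2.7 * 8.3 * (56.0 / 500)
Vout = 2.7 * 8.3 * 0.112
Vout = 2.51 mV

2.51 mV


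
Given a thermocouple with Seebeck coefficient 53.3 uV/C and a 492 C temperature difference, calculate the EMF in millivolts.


The thermocouple output V = sensitivity * dT.
V = 53.3 uV/C * 492 C
V = 26223.6 uV
V = 26.224 mV

26.224 mV


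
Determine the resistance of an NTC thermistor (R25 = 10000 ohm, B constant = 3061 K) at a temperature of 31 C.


NTC thermistor equation: Rt = R25 * exp(B * (1/T - 1/T25)).
T in Kelvin: 304.15 K, T25 = 298.15 K
1/T - 1/T25 = 1/304.15 - 1/298.15 = -6.617e-05
B * (1/T - 1/T25) = 3061 * -6.617e-05 = -0.2025
Rt = 10000 * exp(-0.2025) = 8166.6 ohm

8166.6 ohm


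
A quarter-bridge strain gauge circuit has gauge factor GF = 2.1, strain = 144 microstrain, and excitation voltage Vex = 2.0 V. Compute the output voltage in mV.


Quarter bridge output: Vout = (GF * epsilon * Vex) / 4.
Vout = (2.1 * 144e-6 * 2.0) / 4
Vout = 0.0006048 / 4 V
Vout = 0.0001512 V = 0.1512 mV

0.1512 mV


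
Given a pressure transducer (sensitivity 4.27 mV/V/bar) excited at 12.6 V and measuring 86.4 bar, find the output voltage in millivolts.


Output = sensitivity * Vex * P.
Vout = 4.27 * 12.6 * 86.4
Vout = 53.802 * 86.4
Vout = 4648.49 mV

4648.49 mV


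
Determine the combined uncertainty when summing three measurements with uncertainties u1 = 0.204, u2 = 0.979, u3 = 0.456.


For a sum of independent quantities, uc = sqrt(u1^2 + u2^2 + u3^2).
uc = sqrt(0.204^2 + 0.979^2 + 0.456^2)
uc = sqrt(0.041616 + 0.958441 + 0.207936)
uc = 1.0991

1.0991


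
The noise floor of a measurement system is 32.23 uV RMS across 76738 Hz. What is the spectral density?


Noise spectral density = Vrms / sqrt(BW).
NSD = 32.23 / sqrt(76738)
NSD = 32.23 / 277.0162
NSD = 0.1163 uV/sqrt(Hz)

0.1163 uV/sqrt(Hz)


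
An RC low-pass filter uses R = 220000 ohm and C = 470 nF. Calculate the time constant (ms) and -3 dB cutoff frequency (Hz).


Time constant: tau = R * C.
tau = 220000 * 4.70e-07 = 0.1034 s
tau = 103.4 ms
Cutoff frequency: fc = 1 / (2*pi*R*C).
fc = 1 / (2*pi*0.1034) = 1.54 Hz

tau = 103.4 ms, fc = 1.54 Hz


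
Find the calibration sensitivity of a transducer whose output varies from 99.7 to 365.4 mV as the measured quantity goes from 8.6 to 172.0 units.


Sensitivity = (y2 - y1) / (x2 - x1).
S = (365.4 - 99.7) / (172.0 - 8.6)
S = 265.7 / 163.4
S = 1.6261 mV/unit

1.6261 mV/unit


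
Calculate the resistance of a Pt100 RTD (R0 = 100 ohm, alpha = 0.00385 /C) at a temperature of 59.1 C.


The RTD equation: Rt = R0 * (1 + alpha * T).
Rt = 100 * (1 + 0.00385 * 59.1)
Rt = 100 * (1 + 0.227535)
Rt = 100 * 1.227535
Rt = 122.754 ohm

122.754 ohm


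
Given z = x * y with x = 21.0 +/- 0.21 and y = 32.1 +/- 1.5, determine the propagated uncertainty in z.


For a product z = x*y, the relative uncertainty is:
uz/z = sqrt((ux/x)^2 + (uy/y)^2)
Relative uncertainties: ux/x = 0.21/21.0 = 0.01
uy/y = 1.5/32.1 = 0.046729
z = 21.0 * 32.1 = 674.1
uz = 674.1 * sqrt(0.01^2 + 0.046729^2) = 32.213

32.213


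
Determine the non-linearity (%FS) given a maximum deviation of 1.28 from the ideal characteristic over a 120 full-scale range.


Linearity error = (max deviation / full scale) * 100%.
Linearity = (1.28 / 120) * 100
Linearity = 1.067 %FS

1.067 %FS


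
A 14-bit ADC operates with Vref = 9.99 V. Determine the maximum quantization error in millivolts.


The maximum quantization error is +/- LSB/2.
LSB = Vref / 2^n = 9.99 / 16384 = 0.00060974 V
Max error = LSB / 2 = 0.00060974 / 2 = 0.00030487 V
Max error = 0.3049 mV

0.3049 mV


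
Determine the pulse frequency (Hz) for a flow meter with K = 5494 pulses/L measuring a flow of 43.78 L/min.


Frequency = K * Q / 60 (converting L/min to L/s).
f = 5494 * 43.78 / 60
f = 240527.32 / 60
f = 4008.79 Hz

4008.79 Hz


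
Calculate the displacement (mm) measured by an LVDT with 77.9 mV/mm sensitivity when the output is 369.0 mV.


Displacement = Vout / sensitivity.
d = 369.0 / 77.9
d = 4.737 mm

4.737 mm


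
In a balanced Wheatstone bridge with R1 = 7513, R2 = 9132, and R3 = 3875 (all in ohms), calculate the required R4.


At balance: R1*R4 = R2*R3, so R4 = R2*R3/R1.
R4 = 9132 * 3875 / 7513
R4 = 35386500 / 7513
R4 = 4710.04 ohm

4710.04 ohm


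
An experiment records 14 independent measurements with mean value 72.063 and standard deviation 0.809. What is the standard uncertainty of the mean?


The standard uncertainty for Type A evaluation is u = s / sqrt(n).
u = 0.809 / sqrt(14)
u = 0.809 / 3.7417
u = 0.2162

0.2162


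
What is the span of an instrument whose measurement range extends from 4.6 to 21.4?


Span = upper range - lower range.
Span = 21.4 - (4.6)
Span = 16.8

16.8


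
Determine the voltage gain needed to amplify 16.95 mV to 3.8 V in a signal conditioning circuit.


Gain = Vout / Vin (converting to same units).
G = 3.8 V / 16.95 mV
G = 3800.0 mV / 16.95 mV
G = 224.19

224.19


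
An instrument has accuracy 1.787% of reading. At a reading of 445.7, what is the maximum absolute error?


Absolute error = (accuracy% / 100) * reading.
Error = (1.787 / 100) * 445.7
Error = 0.01787 * 445.7
Error = 7.9647

7.9647


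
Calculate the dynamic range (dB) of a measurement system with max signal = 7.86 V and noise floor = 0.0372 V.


Dynamic range = 20 * log10(Vmax / Vnoise).
DR = 20 * log10(7.86 / 0.0372)
DR = 20 * log10(211.29)
DR = 46.5 dB

46.5 dB


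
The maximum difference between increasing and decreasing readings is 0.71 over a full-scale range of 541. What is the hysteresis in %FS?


Hysteresis = (max difference / full scale) * 100%.
H = (0.71 / 541) * 100
H = 0.131 %FS

0.131 %FS


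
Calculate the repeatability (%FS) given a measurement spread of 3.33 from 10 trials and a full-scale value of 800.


Repeatability = (spread / full scale) * 100%.
R = (3.33 / 800) * 100
R = 0.416 %FS

0.416 %FS


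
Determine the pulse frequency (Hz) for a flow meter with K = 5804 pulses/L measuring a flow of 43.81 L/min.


Frequency = K * Q / 60 (converting L/min to L/s).
f = 5804 * 43.81 / 60
f = 254273.24 / 60
f = 4237.89 Hz

4237.89 Hz


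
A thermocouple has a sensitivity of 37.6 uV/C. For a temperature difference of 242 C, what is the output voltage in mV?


The thermocouple output V = sensitivity * dT.
V = 37.6 uV/C * 242 C
V = 9099.2 uV
V = 9.099 mV

9.099 mV


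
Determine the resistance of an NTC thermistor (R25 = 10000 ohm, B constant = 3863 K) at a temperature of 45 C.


NTC thermistor equation: Rt = R25 * exp(B * (1/T - 1/T25)).
T in Kelvin: 318.15 K, T25 = 298.15 K
1/T - 1/T25 = 1/318.15 - 1/298.15 = -0.00021084
B * (1/T - 1/T25) = 3863 * -0.00021084 = -0.8145
Rt = 10000 * exp(-0.8145) = 4428.6 ohm

4428.6 ohm


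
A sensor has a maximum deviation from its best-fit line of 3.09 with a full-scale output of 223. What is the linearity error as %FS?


Linearity error = (max deviation / full scale) * 100%.
Linearity = (3.09 / 223) * 100
Linearity = 1.386 %FS

1.386 %FS


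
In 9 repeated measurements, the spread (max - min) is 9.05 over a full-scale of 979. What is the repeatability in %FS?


Repeatability = (spread / full scale) * 100%.
R = (9.05 / 979) * 100
R = 0.924 %FS

0.924 %FS


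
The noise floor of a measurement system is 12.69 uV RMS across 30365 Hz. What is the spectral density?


Noise spectral density = Vrms / sqrt(BW).
NSD = 12.69 / sqrt(30365)
NSD = 12.69 / 174.2556
NSD = 0.0728 uV/sqrt(Hz)

0.0728 uV/sqrt(Hz)


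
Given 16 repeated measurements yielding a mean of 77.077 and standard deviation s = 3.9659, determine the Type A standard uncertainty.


The standard uncertainty for Type A evaluation is u = s / sqrt(n).
u = 3.9659 / sqrt(16)
u = 3.9659 / 4.0
u = 0.9915

0.9915


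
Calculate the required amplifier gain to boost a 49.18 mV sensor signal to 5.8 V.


Gain = Vout / Vin (converting to same units).
G = 5.8 V / 49.18 mV
G = 5800.0 mV / 49.18 mV
G = 117.93

117.93


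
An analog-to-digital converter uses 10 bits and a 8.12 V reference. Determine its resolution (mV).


The resolution (LSB) of an ADC is Vref / 2^n.
LSB = 8.12 / 2^10
LSB = 8.12 / 1024
LSB = 0.00792969 V = 7.9296875 mV

7.9296875 mV


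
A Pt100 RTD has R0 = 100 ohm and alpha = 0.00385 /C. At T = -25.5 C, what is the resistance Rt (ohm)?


The RTD equation: Rt = R0 * (1 + alpha * T).
Rt = 100 * (1 + 0.00385 * -25.5)
Rt = 100 * (1 + -0.098175)
Rt = 100 * 0.901825
Rt = 90.183 ohm

90.183 ohm


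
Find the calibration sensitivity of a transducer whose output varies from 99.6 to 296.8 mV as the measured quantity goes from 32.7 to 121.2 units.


Sensitivity = (y2 - y1) / (x2 - x1).
S = (296.8 - 99.6) / (121.2 - 32.7)
S = 197.2 / 88.5
S = 2.2282 mV/unit

2.2282 mV/unit


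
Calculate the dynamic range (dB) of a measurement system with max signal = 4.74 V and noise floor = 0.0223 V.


Dynamic range = 20 * log10(Vmax / Vnoise).
DR = 20 * log10(4.74 / 0.0223)
DR = 20 * log10(212.56)
DR = 46.55 dB

46.55 dB


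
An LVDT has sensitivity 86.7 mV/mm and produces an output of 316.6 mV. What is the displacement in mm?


Displacement = Vout / sensitivity.
d = 316.6 / 86.7
d = 3.652 mm

3.652 mm


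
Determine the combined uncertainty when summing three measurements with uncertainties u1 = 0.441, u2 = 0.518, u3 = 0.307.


For a sum of independent quantities, uc = sqrt(u1^2 + u2^2 + u3^2).
uc = sqrt(0.441^2 + 0.518^2 + 0.307^2)
uc = sqrt(0.194481 + 0.268324 + 0.094249)
uc = 0.7464

0.7464


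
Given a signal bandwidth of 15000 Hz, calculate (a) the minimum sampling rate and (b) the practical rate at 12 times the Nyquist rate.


By Nyquist theorem, fs_min = 2 * fmax.
fs_min = 2 * 15000 = 30000 Hz
Practical rate = 12 * fs_min = 12 * 30000 = 360000 Hz

fs_min = 30000 Hz, fs_practical = 360000 Hz


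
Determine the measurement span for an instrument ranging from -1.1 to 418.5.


Span = upper range - lower range.
Span = 418.5 - (-1.1)
Span = 419.6

419.6


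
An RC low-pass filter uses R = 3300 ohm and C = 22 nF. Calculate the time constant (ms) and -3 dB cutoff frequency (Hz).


Time constant: tau = R * C.
tau = 3300 * 2.20e-08 = 7.26e-05 s
tau = 0.0726 ms
Cutoff frequency: fc = 1 / (2*pi*R*C).
fc = 1 / (2*pi*7.26e-05) = 2192.22 Hz

tau = 0.0726 ms, fc = 2192.22 Hz


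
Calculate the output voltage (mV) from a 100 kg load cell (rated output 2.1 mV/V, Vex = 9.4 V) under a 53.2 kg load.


Vout = rated_output * Vex * (load / capacity).
Vout = 2.1 * 9.4 * (53.2 / 100)
Vout = 2.1 * 9.4 * 0.532
Vout = 10.502 mV

10.502 mV


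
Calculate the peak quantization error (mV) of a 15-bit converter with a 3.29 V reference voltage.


The maximum quantization error is +/- LSB/2.
LSB = Vref / 2^n = 3.29 / 32768 = 0.0001004 V
Max error = LSB / 2 = 0.0001004 / 2 = 5.02e-05 V
Max error = 0.0502 mV

0.0502 mV


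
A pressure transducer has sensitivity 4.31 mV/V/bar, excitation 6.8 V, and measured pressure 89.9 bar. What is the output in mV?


Output = sensitivity * Vex * P.
Vout = 4.31 * 6.8 * 89.9
Vout = 29.308 * 89.9
Vout = 2634.79 mV

2634.79 mV


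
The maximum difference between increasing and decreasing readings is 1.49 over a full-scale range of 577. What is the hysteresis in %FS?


Hysteresis = (max difference / full scale) * 100%.
H = (1.49 / 577) * 100
H = 0.258 %FS

0.258 %FS


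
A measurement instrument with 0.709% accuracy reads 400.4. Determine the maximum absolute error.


Absolute error = (accuracy% / 100) * reading.
Error = (0.709 / 100) * 400.4
Error = 0.00709 * 400.4
Error = 2.8388

2.8388


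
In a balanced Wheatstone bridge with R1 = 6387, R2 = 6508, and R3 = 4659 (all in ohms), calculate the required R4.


At balance: R1*R4 = R2*R3, so R4 = R2*R3/R1.
R4 = 6508 * 4659 / 6387
R4 = 30320772 / 6387
R4 = 4747.26 ohm

4747.26 ohm


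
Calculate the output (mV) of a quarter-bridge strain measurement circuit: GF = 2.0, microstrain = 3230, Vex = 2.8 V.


Quarter bridge output: Vout = (GF * epsilon * Vex) / 4.
Vout = (2.0 * 3230e-6 * 2.8) / 4
Vout = 0.018088 / 4 V
Vout = 0.004522 V = 4.522 mV

4.522 mV


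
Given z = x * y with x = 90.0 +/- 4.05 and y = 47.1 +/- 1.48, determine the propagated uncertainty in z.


For a product z = x*y, the relative uncertainty is:
uz/z = sqrt((ux/x)^2 + (uy/y)^2)
Relative uncertainties: ux/x = 4.05/90.0 = 0.045
uy/y = 1.48/47.1 = 0.031423
z = 90.0 * 47.1 = 4239.0
uz = 4239.0 * sqrt(0.045^2 + 0.031423^2) = 232.658

232.658


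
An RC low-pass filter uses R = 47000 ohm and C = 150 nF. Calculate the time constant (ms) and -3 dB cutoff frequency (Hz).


Time constant: tau = R * C.
tau = 47000 * 1.50e-07 = 0.00705 s
tau = 7.05 ms
Cutoff frequency: fc = 1 / (2*pi*R*C).
fc = 1 / (2*pi*0.00705) = 22.58 Hz

tau = 7.05 ms, fc = 22.58 Hz


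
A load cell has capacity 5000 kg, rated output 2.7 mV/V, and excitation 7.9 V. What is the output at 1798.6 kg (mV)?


Vout = rated_output * Vex * (load / capacity).
Vout = 2.7 * 7.9 * (1798.6 / 5000)
Vout = 2.7 * 7.9 * 0.35972
Vout = 7.673 mV

7.673 mV


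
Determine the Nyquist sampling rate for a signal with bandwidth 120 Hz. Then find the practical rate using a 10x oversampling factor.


By Nyquist theorem, fs_min = 2 * fmax.
fs_min = 2 * 120 = 240 Hz
Practical rate = 10 * fs_min = 10 * 240 = 2400 Hz

fs_min = 240 Hz, fs_practical = 2400 Hz
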